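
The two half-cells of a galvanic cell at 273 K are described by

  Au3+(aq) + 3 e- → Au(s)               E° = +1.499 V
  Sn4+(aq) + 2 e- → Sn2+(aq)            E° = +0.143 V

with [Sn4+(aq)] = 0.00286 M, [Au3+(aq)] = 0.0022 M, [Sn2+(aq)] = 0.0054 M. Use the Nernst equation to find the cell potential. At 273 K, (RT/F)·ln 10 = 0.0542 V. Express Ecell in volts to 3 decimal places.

The Au³⁺/Au couple has the more positive E°, so it is the cathode; Sn⁴⁺/Sn²⁺ is the anode.
E°cell = E°cat − E°an = +1.499 − (+0.143) = +1.356 V; n = 6.
For the overall reaction 2 Au3+(aq) + 3 Sn2+(aq) → 2 Au(s) + 3 Sn4+(aq), Q = [Sn4+(aq)]^3 / ([Au3+(aq)]^2·[Sn2+(aq)]^3) = 3.07×10^4, giving log Q = 4.487.
E = E° − (0.0542/n)·log Q = +1.356 − (0.0542/6)(4.487) = +1.315 V.

+1.315 V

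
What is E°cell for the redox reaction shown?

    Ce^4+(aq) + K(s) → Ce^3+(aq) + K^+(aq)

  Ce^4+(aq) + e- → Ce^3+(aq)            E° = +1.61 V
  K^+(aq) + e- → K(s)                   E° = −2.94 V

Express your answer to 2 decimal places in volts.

In the reaction as written, Ce^4+(aq) is reduced (cathode) and K^+(aq) is produced by oxidation at the anode.
E°cell = E°(cathode) − E°(anode) = +1.61 − (−2.94) = +4.55 V.
The positive value indicates the reaction is spontaneous as written.

+4.55 V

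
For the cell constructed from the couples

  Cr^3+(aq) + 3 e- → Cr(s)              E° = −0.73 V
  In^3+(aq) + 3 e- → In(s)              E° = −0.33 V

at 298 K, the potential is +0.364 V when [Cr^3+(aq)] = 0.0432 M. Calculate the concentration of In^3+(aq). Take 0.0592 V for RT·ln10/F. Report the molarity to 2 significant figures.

0.00065 M

The In³⁺/In couple has the larger reduction potential, so it is the cathode: E°cell = −0.33 − (−0.73) = +0.40 V and n = 3.
From the Nernst equation, log Q = n(E° − E)/0.0592 = 3·(+0.40 − (+0.364))/0.0592 = 1.824.
For In^3+(aq) + Cr(s) → In(s) + Cr^3+(aq), the reaction quotient is Q = [Cr^3+(aq)] / [In^3+(aq)].
Substituting the known concentrations and solving, log [In^3+(aq)] = −3.189 and [In^3+(aq)] = 0.00065 M.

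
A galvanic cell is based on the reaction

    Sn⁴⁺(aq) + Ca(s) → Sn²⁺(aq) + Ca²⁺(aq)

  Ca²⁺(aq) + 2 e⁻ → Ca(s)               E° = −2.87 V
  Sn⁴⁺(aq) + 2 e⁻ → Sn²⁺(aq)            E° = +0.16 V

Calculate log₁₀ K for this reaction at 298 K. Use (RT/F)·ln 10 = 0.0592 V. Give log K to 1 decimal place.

log K = 102.4

The Sn⁴⁺/Sn²⁺ couple is reduced (cathode); E°cell = +0.16 − (−2.87) = +3.03 V with n = 2.
At equilibrium E = 0, so log K = nE°cell / 0.0592 = (2)(+3.03) / 0.0592 = 102.4.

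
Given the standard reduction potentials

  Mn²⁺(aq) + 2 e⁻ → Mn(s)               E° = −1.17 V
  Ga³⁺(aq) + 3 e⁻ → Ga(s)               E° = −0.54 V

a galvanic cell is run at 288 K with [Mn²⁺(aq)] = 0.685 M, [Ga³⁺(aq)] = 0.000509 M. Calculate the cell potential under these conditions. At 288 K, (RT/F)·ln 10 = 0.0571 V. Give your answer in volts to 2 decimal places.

Since E°(Ga³⁺/Ga) > E°(Mn²⁺/Mn), Ga³⁺/Ga serves as the cathode.
E°cell = E°cat − E°an = −0.54 − (−1.17) = +0.63 V; n = 6.
Balancing gives 2 Ga³⁺(aq) + 3 Mn(s) → 2 Ga(s) + 3 Mn²⁺(aq); hence Q = [Mn²⁺(aq)]^3 / [Ga³⁺(aq)]^2 = 1.24×10^6 (log Q = 6.094).
By the Nernst equation, E = +0.63 − (0.0571/6)·(6.094) = +0.57 V.

+0.57 V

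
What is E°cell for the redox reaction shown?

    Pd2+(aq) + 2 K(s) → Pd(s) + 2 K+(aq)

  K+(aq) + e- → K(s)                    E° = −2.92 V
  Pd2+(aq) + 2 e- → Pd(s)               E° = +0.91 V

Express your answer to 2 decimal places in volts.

In the reaction as written, Pd2+(aq) is reduced (cathode) and K+(aq) is produced by oxidation at the anode.
E°cell = E°(cathode) − E°(anode) = +0.91 − (−2.92) = +3.83 V.

+3.83 V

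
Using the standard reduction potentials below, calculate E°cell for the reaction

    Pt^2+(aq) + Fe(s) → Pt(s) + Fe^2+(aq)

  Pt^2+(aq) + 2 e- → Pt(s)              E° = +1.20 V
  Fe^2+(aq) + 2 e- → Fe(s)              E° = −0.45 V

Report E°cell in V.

Pt^2+(aq) gains electrons, so the Pt²⁺/Pt couple is the cathode; the Fe²⁺/Fe couple is the anode.
E°cell = E°(cathode) − E°(anode) = +1.20 − (−0.45) = +1.65 V.

+1.65 V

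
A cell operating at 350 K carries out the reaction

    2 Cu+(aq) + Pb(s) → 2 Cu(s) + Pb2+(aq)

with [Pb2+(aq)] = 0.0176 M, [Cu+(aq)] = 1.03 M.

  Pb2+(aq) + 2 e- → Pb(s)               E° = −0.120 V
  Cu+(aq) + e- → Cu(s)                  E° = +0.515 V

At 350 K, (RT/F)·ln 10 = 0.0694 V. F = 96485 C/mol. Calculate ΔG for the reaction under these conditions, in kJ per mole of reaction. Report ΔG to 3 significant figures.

−134 kJ/mol

The standard cell potential is +0.515 − (−0.120) = +0.635 V, with n = 2 electrons in the balanced equation.
Here Q = [Pb2+(aq)] / [Cu+(aq)]^2 = 0.0166 (log Q = −1.780), giving E = +0.635 − (0.0694/2)·(−1.780) = +0.6968 V.
ΔG = −nFE = −(2)(96485)(+0.6968) J/mol = −134 kJ/mol.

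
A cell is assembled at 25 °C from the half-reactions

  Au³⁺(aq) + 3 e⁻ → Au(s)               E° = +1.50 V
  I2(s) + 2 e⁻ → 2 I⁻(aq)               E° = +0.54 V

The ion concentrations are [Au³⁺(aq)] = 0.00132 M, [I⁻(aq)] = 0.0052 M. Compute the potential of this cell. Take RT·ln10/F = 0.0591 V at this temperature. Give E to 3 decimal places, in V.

Au³⁺/Au is reduced (cathode, E° = +1.50 V) and I₂/I⁻ is oxidized (anode).
The standard potential is +1.50 − (+0.54) = +0.96 V and the balanced reaction transfers n = 6 electrons.
Balancing gives 2 Au³⁺(aq) + 6 I⁻(aq) → 2 Au(s) + 3 I2(s); hence Q = 1 / ([Au³⁺(aq)]^2·[I⁻(aq)]^6) = 2.9×10^19 (log Q = 19.463).
E = E° − (0.0591/n)·log Q = +0.96 − (0.0591/6)(19.463) = +0.768 V.

+0.768 V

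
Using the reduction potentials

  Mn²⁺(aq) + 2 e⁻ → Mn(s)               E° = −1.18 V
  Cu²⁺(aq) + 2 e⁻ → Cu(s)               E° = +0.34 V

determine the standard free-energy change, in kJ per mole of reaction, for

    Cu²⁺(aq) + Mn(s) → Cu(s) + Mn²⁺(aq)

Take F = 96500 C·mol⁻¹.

In the reaction as written Cu²⁺(aq) is reduced, so the Cu²⁺/Cu couple is the cathode and Mn²⁺/Mn is the anode.
E°cell = +0.34 − (−1.18) = +1.52 V; balancing electrons gives n = 2.
ΔG° = −nFE°cell = −(2)(96500)(+1.52) J/mol = −293 kJ/mol.

−293 kJ/mol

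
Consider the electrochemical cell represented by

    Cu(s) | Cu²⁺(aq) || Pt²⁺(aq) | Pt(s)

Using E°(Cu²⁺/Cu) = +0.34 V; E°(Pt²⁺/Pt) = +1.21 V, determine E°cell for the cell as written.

By convention the left-hand electrode in cell notation is the anode (oxidation) and the right-hand electrode is the cathode (reduction).
E°cell = E°(right) − E°(left) = +1.21 − (+0.34) = +0.87 V.

+0.87 V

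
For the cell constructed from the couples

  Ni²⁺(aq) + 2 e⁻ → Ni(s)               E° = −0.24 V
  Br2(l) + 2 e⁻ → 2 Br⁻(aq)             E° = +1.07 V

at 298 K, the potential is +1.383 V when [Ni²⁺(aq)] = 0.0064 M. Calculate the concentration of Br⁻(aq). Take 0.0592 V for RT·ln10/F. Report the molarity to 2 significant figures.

The Br₂/Br⁻ couple has the larger reduction potential, so it is the cathode: E°cell = +1.07 − (−0.24) = +1.31 V and n = 2.
Rearranging E = E° − (0.0592/n)·log Q gives log Q = 2(+1.31 − (+1.383))/0.0592 = −2.466.
For Br2(l) + Ni(s) → 2 Br⁻(aq) + Ni²⁺(aq), the reaction quotient is Q = [Br⁻(aq)]^2·[Ni²⁺(aq)].
Solving for the unknown gives log [Br⁻(aq)] = −0.136, so [Br⁻(aq)] ≈ 0.73 M.

0.73 M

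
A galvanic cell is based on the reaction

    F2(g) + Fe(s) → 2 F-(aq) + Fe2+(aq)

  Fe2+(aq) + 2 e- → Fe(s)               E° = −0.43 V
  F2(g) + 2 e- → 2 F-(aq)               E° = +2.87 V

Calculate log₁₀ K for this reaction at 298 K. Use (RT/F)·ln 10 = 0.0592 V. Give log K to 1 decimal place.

log K = 111.5

The F₂/F⁻ couple is reduced (cathode); E°cell = +2.87 − (−0.43) = +3.30 V with n = 2.
At equilibrium E = 0, so log K = nE°cell / 0.0592 = (2)(+3.30) / 0.0592 = 111.5.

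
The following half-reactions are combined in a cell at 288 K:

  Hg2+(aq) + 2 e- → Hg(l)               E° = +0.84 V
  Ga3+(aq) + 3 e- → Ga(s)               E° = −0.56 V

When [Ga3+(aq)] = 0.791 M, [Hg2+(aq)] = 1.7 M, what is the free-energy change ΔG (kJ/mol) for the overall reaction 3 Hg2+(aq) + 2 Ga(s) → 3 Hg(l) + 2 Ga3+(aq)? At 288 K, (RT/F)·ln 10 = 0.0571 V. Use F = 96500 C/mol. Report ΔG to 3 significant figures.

−816 kJ/mol

E°cell = +0.84 − (−0.56) = +1.40 V; the balanced reaction transfers n = 6 electrons.
The reaction quotient is [Ga3+(aq)]^2 / [Hg2+(aq)]^3 = 0.127; by Nernst, E = +1.40 − (0.0571/6)(−0.895) = +1.4085 V.
Then ΔG = −nFE = −6 × 96500 × +1.4085 J/mol = −816 kJ/mol.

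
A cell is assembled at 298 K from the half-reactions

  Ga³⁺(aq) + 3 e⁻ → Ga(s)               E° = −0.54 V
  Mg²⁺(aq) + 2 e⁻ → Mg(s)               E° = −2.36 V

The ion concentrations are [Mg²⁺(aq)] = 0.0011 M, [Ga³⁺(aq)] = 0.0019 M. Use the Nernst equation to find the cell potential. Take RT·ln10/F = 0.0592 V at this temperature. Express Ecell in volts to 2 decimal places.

+1.85 V

Since E°(Ga³⁺/Ga) > E°(Mg²⁺/Mg), Ga³⁺/Ga serves as the cathode.
E°cell = −0.54 − (−2.36) = +1.82 V, with n = 6 electrons transferred.
The balanced reaction is 2 Ga³⁺(aq) + 3 Mg(s) → 2 Ga(s) + 3 Mg²⁺(aq), so Q = [Mg²⁺(aq)]^3 / [Ga³⁺(aq)]^2 = 0.000369 and log Q = −3.433.
By the Nernst equation, E = +1.82 − (0.0592/6)·(−3.433) = +1.85 V.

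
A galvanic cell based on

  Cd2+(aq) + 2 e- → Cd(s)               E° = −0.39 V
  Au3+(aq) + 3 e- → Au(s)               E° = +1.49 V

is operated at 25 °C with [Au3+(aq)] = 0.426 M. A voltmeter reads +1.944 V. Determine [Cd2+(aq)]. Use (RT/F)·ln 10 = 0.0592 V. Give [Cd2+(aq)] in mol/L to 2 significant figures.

With Au³⁺/Au at the cathode and Cd²⁺/Cd at the anode, E°cell = +1.49 − (−0.39) = +1.88 V (n = 6).
Since E = E° − (0.0592/n)·log Q, log Q = n(E° − E)/0.0592 = −6.486.
For 2 Au3+(aq) + 3 Cd(s) → 2 Au(s) + 3 Cd2+(aq), the reaction quotient is Q = [Cd2+(aq)]^3 / [Au3+(aq)]^2.
Solving for the unknown gives log [Cd2+(aq)] = −2.409, so [Cd2+(aq)] ≈ 0.0039 M.

0.0039 M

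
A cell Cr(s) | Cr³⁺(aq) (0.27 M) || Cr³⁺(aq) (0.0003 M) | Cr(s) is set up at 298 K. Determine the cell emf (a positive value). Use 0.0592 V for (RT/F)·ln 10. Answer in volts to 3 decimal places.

For a concentration cell E°cell = 0, since both electrodes use the same couple.
The compartment with the higher Cr³⁺(aq) concentration (0.27 M) acts as the cathode; ions are reduced there and produced at the dilute (0.0003 M) anode.
With n = 3, Ecell = −(0.0592/3)·log([dilute]/[conc]) = −(0.0592/3)·log(0.0003/0.27) = +0.058 V.

0.058 V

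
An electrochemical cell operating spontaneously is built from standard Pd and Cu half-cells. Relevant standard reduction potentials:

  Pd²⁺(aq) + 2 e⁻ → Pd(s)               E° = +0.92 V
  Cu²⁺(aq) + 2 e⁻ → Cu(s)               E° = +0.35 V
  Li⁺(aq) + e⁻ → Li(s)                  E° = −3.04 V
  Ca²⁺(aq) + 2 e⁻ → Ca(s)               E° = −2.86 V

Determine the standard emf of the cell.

Of the two couples in this cell, the one with the more positive reduction potential is reduced at the cathode: here that is Pd²⁺/Pd (+0.92 V); Cu²⁺/Cu (+0.35 V) is the anode.
E°cell = E°(cathode) − E°(anode) = +0.92 − (+0.35) = +0.57 V.

+0.57 V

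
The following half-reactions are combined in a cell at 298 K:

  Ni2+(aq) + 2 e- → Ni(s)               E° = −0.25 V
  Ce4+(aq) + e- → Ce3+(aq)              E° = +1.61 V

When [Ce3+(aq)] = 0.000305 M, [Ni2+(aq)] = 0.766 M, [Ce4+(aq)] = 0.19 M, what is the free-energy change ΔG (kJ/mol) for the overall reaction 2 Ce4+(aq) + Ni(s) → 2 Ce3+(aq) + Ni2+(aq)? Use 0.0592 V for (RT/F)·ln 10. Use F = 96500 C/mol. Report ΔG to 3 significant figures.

The standard cell potential is +1.61 − (−0.25) = +1.86 V, with n = 2 electrons in the balanced equation.
Here Q = ([Ce3+(aq)]^2·[Ni2+(aq)]) / [Ce4+(aq)]^2 = 1.97×10^−6 (log Q = −5.705), giving E = +1.86 − (0.0592/2)·(−5.705) = +2.0289 V.
ΔG = −nFE = −(2)(96500)(+2.0289) J/mol = −392 kJ/mol.

−392 kJ/mol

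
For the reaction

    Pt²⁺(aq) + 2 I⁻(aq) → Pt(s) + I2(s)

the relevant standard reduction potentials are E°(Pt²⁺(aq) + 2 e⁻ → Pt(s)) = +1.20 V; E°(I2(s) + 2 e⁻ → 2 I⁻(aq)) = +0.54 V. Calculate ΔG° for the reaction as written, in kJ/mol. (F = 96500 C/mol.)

−127 kJ/mol

In the reaction as written Pt²⁺(aq) is reduced, so the Pt²⁺/Pt couple is the cathode and I₂/I⁻ is the anode.
E°cell = +1.20 − (+0.54) = +0.66 V; balancing electrons gives n = 2.
ΔG° = −nFE°cell = −(2)(96500)(+0.66) J/mol = −127 kJ/mol.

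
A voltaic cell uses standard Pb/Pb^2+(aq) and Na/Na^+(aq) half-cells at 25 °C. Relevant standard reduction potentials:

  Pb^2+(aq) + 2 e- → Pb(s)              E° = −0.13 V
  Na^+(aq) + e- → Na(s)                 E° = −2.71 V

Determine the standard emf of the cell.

+2.58 V

Of the two couples in this cell, the one with the more positive reduction potential is reduced at the cathode: here that is Pb²⁺/Pb (−0.13 V); Na⁺/Na (−2.71 V) is the anode.
E°cell = E°(cathode) − E°(anode) = −0.13 − (−2.71) = +2.58 V.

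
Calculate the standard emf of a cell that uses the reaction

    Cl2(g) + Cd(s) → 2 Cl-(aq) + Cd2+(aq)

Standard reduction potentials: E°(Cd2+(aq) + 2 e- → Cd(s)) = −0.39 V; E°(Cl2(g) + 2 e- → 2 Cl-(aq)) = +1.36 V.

+1.75 V

Cl2(g) gains electrons, so the Cl₂/Cl⁻ couple is the cathode; the Cd²⁺/Cd couple is the anode.
E°cell = E°(cathode) − E°(anode) = +1.36 − (−0.39) = +1.75 V.
The positive value indicates the reaction is spontaneous as written.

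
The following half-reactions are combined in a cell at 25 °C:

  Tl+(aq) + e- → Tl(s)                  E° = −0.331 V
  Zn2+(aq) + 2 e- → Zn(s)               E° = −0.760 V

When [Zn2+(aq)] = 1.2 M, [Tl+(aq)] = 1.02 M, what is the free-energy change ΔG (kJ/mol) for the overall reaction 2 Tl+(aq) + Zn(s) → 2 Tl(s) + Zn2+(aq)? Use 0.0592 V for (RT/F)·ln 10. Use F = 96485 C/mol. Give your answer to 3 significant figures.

E°cell = −0.331 − (−0.760) = +0.429 V; the balanced reaction transfers n = 2 electrons.
Q = [Zn2+(aq)] / [Tl+(aq)]^2 = 1.15, so log Q = 0.062 and E = +0.429 − (0.0592/2)(0.062) = +0.4272 V.
Then ΔG = −nFE = −2 × 96485 × +0.4272 J/mol = −82.4 kJ/mol.

−82.4 kJ/mol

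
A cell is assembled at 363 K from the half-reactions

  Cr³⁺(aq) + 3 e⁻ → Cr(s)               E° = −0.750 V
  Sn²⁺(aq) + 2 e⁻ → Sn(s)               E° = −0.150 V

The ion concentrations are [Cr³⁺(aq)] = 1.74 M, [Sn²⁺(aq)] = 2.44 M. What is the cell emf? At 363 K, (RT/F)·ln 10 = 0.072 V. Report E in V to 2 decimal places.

+0.61 V

Sn²⁺/Sn is reduced (cathode, E° = −0.150 V) and Cr³⁺/Cr is oxidized (anode).
E°cell = E°cat − E°an = −0.150 − (−0.750) = +0.600 V; n = 6.
Balancing gives 3 Sn²⁺(aq) + 2 Cr(s) → 3 Sn(s) + 2 Cr³⁺(aq); hence Q = [Cr³⁺(aq)]^2 / [Sn²⁺(aq)]^3 = 0.208 (log Q = −0.681).
By the Nernst equation, E = +0.600 − (0.072/6)·(−0.681) = +0.61 V.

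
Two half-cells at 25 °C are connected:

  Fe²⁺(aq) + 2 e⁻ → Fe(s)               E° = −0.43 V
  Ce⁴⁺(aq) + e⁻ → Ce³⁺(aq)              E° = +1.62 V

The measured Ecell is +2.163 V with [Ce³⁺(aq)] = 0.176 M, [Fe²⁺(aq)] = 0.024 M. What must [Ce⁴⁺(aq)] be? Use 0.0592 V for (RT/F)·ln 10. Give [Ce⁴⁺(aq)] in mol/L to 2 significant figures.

2.2 M

The Ce⁴⁺/Ce³⁺ couple has the larger reduction potential, so it is the cathode: E°cell = +1.62 − (−0.43) = +2.05 V and n = 2.
From the Nernst equation, log Q = n(E° − E)/0.0592 = 2·(+2.05 − (+2.163))/0.0592 = −3.818.
For 2 Ce⁴⁺(aq) + Fe(s) → 2 Ce³⁺(aq) + Fe²⁺(aq), the reaction quotient is Q = ([Ce³⁺(aq)]^2·[Fe²⁺(aq)]) / [Ce⁴⁺(aq)]^2.
Substituting the known concentrations and solving, log [Ce⁴⁺(aq)] = 0.345 and [Ce⁴⁺(aq)] = 2.2 M.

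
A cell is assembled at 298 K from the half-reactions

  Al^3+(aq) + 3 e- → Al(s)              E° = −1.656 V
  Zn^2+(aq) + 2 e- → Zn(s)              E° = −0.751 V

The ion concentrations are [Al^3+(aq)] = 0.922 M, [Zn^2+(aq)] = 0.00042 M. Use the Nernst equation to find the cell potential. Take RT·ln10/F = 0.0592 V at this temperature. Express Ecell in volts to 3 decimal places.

+0.806 V

The Zn²⁺/Zn couple has the more positive E°, so it is the cathode; Al³⁺/Al is the anode.
The standard potential is −0.751 − (−1.656) = +0.905 V and the balanced reaction transfers n = 6 electrons.
Balancing gives 3 Zn^2+(aq) + 2 Al(s) → 3 Zn(s) + 2 Al^3+(aq); hence Q = [Al^3+(aq)]^2 / [Zn^2+(aq)]^3 = 1.15×10^10 (log Q = 10.060).
By the Nernst equation, E = +0.905 − (0.0592/6)·(10.060) = +0.806 V.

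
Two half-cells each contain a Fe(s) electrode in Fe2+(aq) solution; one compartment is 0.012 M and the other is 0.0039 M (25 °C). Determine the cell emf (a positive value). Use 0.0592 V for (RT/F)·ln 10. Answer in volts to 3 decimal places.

For a concentration cell E°cell = 0, since both electrodes use the same couple.
The compartment with the higher Fe2+(aq) concentration (0.012 M) acts as the cathode; ions are reduced there and produced at the dilute (0.0039 M) anode.
With n = 2, Ecell = −(0.0592/2)·log([dilute]/[conc]) = −(0.0592/2)·log(0.0039/0.012) = +0.014 V.

0.014 V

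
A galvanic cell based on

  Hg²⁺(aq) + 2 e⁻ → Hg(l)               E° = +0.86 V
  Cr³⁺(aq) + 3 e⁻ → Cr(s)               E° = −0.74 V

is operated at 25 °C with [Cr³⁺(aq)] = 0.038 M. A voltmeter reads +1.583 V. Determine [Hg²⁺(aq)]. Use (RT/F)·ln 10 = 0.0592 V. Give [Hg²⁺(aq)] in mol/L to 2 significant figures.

0.030 M

With Hg²⁺/Hg at the cathode and Cr³⁺/Cr at the anode, E°cell = +0.86 − (−0.74) = +1.60 V (n = 6).
Rearranging E = E° − (0.0592/n)·log Q gives log Q = 6(+1.60 − (+1.583))/0.0592 = 1.723.
For 3 Hg²⁺(aq) + 2 Cr(s) → 3 Hg(l) + 2 Cr³⁺(aq), the reaction quotient is Q = [Cr³⁺(aq)]^2 / [Hg²⁺(aq)]^3.
Isolating [Hg²⁺(aq)] in Q = 10^{1.723} yields log [Hg²⁺(aq)] = −1.521, i.e. 0.030 M.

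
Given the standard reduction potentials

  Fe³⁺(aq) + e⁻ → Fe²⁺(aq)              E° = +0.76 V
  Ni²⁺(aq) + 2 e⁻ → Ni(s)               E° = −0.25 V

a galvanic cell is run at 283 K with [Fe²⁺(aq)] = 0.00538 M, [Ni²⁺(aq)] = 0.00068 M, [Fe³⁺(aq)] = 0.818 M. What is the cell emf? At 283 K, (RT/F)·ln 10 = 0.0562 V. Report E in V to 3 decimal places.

+1.222 V

Since E°(Fe³⁺/Fe²⁺) > E°(Ni²⁺/Ni), Fe³⁺/Fe²⁺ serves as the cathode.
E°cell = +0.76 − (−0.25) = +1.01 V, with n = 2 electrons transferred.
Balancing gives 2 Fe³⁺(aq) + Ni(s) → 2 Fe²⁺(aq) + Ni²⁺(aq); hence Q = ([Fe²⁺(aq)]^2·[Ni²⁺(aq)]) / [Fe³⁺(aq)]^2 = 2.94×10^−8 (log Q = −7.531).
Applying E = E° − (RT ln10/nF)·log Q gives +1.01 − (0.0562/2)(−7.531) = +1.222 V.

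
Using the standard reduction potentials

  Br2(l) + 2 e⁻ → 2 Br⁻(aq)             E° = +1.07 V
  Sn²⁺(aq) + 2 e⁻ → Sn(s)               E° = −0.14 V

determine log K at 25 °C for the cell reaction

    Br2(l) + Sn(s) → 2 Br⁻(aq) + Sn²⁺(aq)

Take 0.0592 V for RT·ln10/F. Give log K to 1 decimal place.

log K = 40.9

The Br₂/Br⁻ couple is reduced (cathode); E°cell = +1.07 − (−0.14) = +1.21 V with n = 2.
At equilibrium E = 0, so log K = nE°cell / 0.0592 = (2)(+1.21) / 0.0592 = 40.9.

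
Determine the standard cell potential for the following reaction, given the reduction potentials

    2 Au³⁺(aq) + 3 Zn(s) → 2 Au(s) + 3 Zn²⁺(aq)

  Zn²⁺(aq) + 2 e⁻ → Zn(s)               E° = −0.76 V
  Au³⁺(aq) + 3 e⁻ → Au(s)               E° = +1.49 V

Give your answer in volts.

Au³⁺(aq) gains electrons, so the Au³⁺/Au couple is the cathode; the Zn²⁺/Zn couple is the anode.
E°cell = E°(cathode) − E°(anode) = +1.49 − (−0.76) = +2.25 V.
The positive value indicates the reaction is spontaneous as written.

+2.25 V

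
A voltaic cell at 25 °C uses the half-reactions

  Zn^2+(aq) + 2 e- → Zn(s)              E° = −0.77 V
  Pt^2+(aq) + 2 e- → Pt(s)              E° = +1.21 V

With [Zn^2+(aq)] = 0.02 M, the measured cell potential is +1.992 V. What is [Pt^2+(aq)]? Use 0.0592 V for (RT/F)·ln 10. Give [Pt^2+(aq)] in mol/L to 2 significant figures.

The Pt²⁺/Pt couple has the larger reduction potential, so it is the cathode: E°cell = +1.21 − (−0.77) = +1.98 V and n = 2.
Since E = E° − (0.0592/n)·log Q, log Q = n(E° − E)/0.0592 = −0.405.
Balancing electrons gives Pt^2+(aq) + Zn(s) → Pt(s) + Zn^2+(aq); thus Q = [Zn^2+(aq)] / [Pt^2+(aq)].
Solving for the unknown gives log [Pt^2+(aq)] = −1.294, so [Pt^2+(aq)] ≈ 0.051 M.

0.051 M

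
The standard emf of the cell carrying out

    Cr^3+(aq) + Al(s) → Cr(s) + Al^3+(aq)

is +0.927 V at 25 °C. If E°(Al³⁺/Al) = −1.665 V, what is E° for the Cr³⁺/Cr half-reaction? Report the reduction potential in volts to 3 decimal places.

In the reaction as written the Cr³⁺/Cr couple is reduced (cathode) and Al³⁺/Al is oxidized (anode), so E°cell = E°(Cr³⁺/Cr) − E°(Al³⁺/Al).
E°(Cr³⁺/Cr) = E°cell + E°(anode) = +0.927 + (−1.665) = −0.738 V.

−0.738 V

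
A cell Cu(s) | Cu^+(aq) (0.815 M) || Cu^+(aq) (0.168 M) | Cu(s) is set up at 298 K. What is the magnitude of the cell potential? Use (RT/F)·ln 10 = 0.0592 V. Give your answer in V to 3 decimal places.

For a concentration cell E°cell = 0, since both electrodes use the same couple.
The compartment with the higher Cu^+(aq) concentration (0.815 M) acts as the cathode; ions are reduced there and produced at the dilute (0.168 M) anode.
With n = 1, Ecell = −(0.0592/1)·log([dilute]/[conc]) = −(0.0592/1)·log(0.168/0.815) = +0.041 V.

0.041 V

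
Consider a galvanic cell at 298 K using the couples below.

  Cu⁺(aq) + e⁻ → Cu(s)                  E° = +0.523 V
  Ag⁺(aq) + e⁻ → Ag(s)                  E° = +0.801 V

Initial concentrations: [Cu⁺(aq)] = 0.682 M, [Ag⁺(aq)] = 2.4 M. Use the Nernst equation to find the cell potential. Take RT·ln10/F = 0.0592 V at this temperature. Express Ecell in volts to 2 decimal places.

Since E°(Ag⁺/Ag) > E°(Cu⁺/Cu), Ag⁺/Ag serves as the cathode.
The standard potential is +0.801 − (+0.523) = +0.278 V and the balanced reaction transfers n = 1 electron.
For the overall reaction Ag⁺(aq) + Cu(s) → Ag(s) + Cu⁺(aq), Q = [Cu⁺(aq)] / [Ag⁺(aq)] = 0.284, giving log Q = −0.546.
Applying E = E° − (RT ln10/nF)·log Q gives +0.278 − (0.0592/1)(−0.546) = +0.31 V.

+0.31 V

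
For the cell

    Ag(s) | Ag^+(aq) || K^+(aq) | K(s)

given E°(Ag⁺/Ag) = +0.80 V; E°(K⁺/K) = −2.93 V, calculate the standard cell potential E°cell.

−3.73 V

By convention the left-hand electrode in cell notation is the anode (oxidation) and the right-hand electrode is the cathode (reduction).
E°cell = E°(right) − E°(left) = −2.93 − (+0.80) = −3.73 V.
The negative sign shows that, as written, the cell would require an external voltage to drive the reaction.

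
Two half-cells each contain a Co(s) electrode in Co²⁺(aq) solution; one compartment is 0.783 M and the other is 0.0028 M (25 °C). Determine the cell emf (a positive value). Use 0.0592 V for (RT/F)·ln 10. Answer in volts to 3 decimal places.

For a concentration cell E°cell = 0, since both electrodes use the same couple.
The compartment with the higher Co²⁺(aq) concentration (0.783 M) acts as the cathode; ions are reduced there and produced at the dilute (0.0028 M) anode.
With n = 2, Ecell = −(0.0592/2)·log([dilute]/[conc]) = −(0.0592/2)·log(0.0028/0.783) = +0.072 V.

0.072 V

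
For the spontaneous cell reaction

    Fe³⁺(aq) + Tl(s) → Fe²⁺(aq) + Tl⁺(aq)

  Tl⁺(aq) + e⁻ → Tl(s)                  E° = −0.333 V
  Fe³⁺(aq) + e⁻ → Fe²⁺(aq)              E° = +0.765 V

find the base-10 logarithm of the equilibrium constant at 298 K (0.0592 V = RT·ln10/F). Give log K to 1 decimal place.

log K = 18.5

The Fe³⁺/Fe²⁺ couple is reduced (cathode); E°cell = +0.765 − (−0.333) = +1.098 V with n = 1.
At equilibrium E = 0, so log K = nE°cell / 0.0592 = (1)(+1.098) / 0.0592 = 18.5.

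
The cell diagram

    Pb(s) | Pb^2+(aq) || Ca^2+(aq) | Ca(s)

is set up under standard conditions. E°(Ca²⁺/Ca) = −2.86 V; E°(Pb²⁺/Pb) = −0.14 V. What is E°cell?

−2.72 V

By convention the left-hand electrode in cell notation is the anode (oxidation) and the right-hand electrode is the cathode (reduction).
E°cell = E°(right) − E°(left) = −2.86 − (−0.14) = −2.72 V.
The negative sign shows that, as written, the cell would require an external voltage to drive the reaction.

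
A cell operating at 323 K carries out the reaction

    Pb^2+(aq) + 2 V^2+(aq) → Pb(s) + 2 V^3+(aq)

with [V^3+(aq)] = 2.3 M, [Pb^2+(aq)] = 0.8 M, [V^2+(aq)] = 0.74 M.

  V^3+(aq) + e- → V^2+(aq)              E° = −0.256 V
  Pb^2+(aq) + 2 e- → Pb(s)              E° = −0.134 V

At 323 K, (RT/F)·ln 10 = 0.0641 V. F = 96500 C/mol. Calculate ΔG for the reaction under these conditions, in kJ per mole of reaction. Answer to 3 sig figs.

−16.8 kJ/mol

With Pb²⁺/Pb reduced at the cathode, E°cell = −0.134 − (−0.256) = +0.122 V and n = 2.
Here Q = [V^3+(aq)]^2 / ([Pb^2+(aq)]·[V^2+(aq)]^2) = 12.1 (log Q = 1.082), giving E = +0.122 − (0.0641/2)·(1.082) = +0.0873 V.
Then ΔG = −nFE = −2 × 96500 × +0.0873 J/mol = −16.8 kJ/mol.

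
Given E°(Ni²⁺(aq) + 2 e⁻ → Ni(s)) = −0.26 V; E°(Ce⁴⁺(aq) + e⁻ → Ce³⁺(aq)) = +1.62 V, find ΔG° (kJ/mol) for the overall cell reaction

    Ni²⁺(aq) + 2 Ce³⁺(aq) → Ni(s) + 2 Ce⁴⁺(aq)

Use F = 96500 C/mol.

In the reaction as written Ni²⁺(aq) is reduced, so the Ni²⁺/Ni couple is the cathode and Ce⁴⁺/Ce³⁺ is the anode.
E°cell = −0.26 − (+1.62) = −1.88 V; balancing electrons gives n = 2.
ΔG° = −nFE°cell = −(2)(96500)(−1.88) J/mol = +363 kJ/mol.

+363 kJ/mol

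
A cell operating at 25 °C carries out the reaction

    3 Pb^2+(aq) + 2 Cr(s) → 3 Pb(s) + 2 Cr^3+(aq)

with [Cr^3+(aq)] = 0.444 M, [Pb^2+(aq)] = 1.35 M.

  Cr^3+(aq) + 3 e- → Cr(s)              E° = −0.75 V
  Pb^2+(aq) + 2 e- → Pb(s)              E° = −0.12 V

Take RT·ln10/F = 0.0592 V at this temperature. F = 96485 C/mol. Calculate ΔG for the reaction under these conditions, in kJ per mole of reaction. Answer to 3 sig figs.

−371 kJ/mol

With Pb²⁺/Pb reduced at the cathode, E°cell = −0.12 − (−0.75) = +0.63 V and n = 6.
Q = [Cr^3+(aq)]^2 / [Pb^2+(aq)]^3 = 0.0801, so log Q = −1.096 and E = +0.63 − (0.0592/6)(−1.096) = +0.6408 V.
ΔG = −nFE = −(6)(96485)(+0.6408) J/mol = −371 kJ/mol.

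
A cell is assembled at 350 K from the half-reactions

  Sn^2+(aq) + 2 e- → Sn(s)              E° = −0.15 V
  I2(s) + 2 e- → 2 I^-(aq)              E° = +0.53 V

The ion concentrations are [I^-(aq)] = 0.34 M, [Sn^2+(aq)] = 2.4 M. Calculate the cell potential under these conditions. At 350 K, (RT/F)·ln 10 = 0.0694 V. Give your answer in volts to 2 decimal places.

+0.70 V

The I₂/I⁻ couple has the more positive E°, so it is the cathode; Sn²⁺/Sn is the anode.
E°cell = +0.53 − (−0.15) = +0.68 V, with n = 2 electrons transferred.
For the overall reaction I2(s) + Sn(s) → 2 I^-(aq) + Sn^2+(aq), Q = [I^-(aq)]^2·[Sn^2+(aq)] = 0.277, giving log Q = −0.557.
Applying E = E° − (RT ln10/nF)·log Q gives +0.68 − (0.0694/2)(−0.557) = +0.70 V.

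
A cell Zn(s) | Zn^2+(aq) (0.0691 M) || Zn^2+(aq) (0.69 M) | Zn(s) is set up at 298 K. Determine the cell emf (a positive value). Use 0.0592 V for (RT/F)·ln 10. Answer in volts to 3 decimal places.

For a concentration cell E°cell = 0, since both electrodes use the same couple.
The compartment with the higher Zn^2+(aq) concentration (0.69 M) acts as the cathode; ions are reduced there and produced at the dilute (0.0691 M) anode.
With n = 2, Ecell = −(0.0592/2)·log([dilute]/[conc]) = −(0.0592/2)·log(0.0691/0.69) = +0.030 V.

0.030 V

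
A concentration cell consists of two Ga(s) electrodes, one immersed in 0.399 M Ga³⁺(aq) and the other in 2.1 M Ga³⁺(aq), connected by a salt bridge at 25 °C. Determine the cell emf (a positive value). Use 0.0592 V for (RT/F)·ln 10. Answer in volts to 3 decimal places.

0.014 V

For a concentration cell E°cell = 0, since both electrodes use the same couple.
The compartment with the higher Ga³⁺(aq) concentration (2.1 M) acts as the cathode; ions are reduced there and produced at the dilute (0.399 M) anode.
With n = 3, Ecell = −(0.0592/3)·log([dilute]/[conc]) = −(0.0592/3)·log(0.399/2.1) = +0.014 V.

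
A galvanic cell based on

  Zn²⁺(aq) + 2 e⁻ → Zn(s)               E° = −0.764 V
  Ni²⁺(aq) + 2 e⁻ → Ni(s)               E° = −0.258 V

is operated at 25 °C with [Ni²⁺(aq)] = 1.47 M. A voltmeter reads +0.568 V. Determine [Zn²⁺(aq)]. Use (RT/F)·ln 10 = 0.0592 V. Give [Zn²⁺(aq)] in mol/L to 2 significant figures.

With Ni²⁺/Ni at the cathode and Zn²⁺/Zn at the anode, E°cell = −0.258 − (−0.764) = +0.506 V (n = 2).
Since E = E° − (0.0592/n)·log Q, log Q = n(E° − E)/0.0592 = −2.095.
For Ni²⁺(aq) + Zn(s) → Ni(s) + Zn²⁺(aq), the reaction quotient is Q = [Zn²⁺(aq)] / [Ni²⁺(aq)].
Substituting the known concentrations and solving, log [Zn²⁺(aq)] = −1.928 and [Zn²⁺(aq)] = 0.012 M.

0.012 M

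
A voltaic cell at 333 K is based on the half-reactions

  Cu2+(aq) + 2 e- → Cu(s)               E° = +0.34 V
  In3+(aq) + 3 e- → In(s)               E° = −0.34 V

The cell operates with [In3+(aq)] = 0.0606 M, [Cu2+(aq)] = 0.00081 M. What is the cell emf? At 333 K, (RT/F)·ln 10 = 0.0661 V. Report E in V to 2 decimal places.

+0.60 V

Since E°(Cu²⁺/Cu) > E°(In³⁺/In), Cu²⁺/Cu serves as the cathode.
E°cell = E°cat − E°an = +0.34 − (−0.34) = +0.68 V; n = 6.
For the overall reaction 3 Cu2+(aq) + 2 In(s) → 3 Cu(s) + 2 In3+(aq), Q = [In3+(aq)]^2 / [Cu2+(aq)]^3 = 6.91×10^6, giving log Q = 6.839.
By the Nernst equation, E = +0.68 − (0.0661/6)·(6.839) = +0.60 V.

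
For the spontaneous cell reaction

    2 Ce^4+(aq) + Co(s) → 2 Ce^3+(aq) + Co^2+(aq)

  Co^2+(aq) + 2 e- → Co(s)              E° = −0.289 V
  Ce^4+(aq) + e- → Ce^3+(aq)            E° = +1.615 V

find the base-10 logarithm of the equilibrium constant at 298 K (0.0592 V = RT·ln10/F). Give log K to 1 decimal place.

The Ce⁴⁺/Ce³⁺ couple is reduced (cathode); E°cell = +1.615 − (−0.289) = +1.904 V with n = 2.
At equilibrium E = 0, so log K = nE°cell / 0.0592 = (2)(+1.904) / 0.0592 = 64.3.

log K = 64.3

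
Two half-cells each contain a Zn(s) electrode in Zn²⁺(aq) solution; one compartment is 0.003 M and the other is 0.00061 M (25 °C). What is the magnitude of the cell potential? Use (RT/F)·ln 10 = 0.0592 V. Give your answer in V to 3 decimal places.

For a concentration cell E°cell = 0, since both electrodes use the same couple.
The compartment with the higher Zn²⁺(aq) concentration (0.003 M) acts as the cathode; ions are reduced there and produced at the dilute (0.00061 M) anode.
With n = 2, Ecell = −(0.0592/2)·log([dilute]/[conc]) = −(0.0592/2)·log(0.00061/0.003) = +0.020 V.

0.020 V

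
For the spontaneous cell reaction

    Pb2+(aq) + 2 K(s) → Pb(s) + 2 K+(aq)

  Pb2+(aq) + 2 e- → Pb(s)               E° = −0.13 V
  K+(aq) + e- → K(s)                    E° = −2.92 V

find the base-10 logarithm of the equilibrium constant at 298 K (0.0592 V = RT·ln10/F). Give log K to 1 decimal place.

The Pb²⁺/Pb couple is reduced (cathode); E°cell = −0.13 − (−2.92) = +2.79 V with n = 2.
At equilibrium E = 0, so log K = nE°cell / 0.0592 = (2)(+2.79) / 0.0592 = 94.3.

log K = 94.3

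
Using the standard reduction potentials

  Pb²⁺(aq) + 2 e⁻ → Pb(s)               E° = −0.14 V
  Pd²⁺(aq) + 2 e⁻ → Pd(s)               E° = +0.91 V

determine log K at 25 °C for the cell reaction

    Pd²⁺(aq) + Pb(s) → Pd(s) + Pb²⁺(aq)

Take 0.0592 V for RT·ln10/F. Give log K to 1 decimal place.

The Pd²⁺/Pd couple is reduced (cathode); E°cell = +0.91 − (−0.14) = +1.05 V with n = 2.
At equilibrium E = 0, so log K = nE°cell / 0.0592 = (2)(+1.05) / 0.0592 = 35.5.

log K = 35.5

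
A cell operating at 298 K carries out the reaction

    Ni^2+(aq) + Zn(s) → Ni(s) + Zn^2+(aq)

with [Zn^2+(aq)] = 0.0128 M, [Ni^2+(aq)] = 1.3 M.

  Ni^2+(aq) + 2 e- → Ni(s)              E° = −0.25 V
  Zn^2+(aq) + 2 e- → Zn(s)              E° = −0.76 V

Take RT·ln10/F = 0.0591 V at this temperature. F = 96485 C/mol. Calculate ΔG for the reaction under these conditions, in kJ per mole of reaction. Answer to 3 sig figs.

−110 kJ/mol

The standard cell potential is −0.25 − (−0.76) = +0.51 V, with n = 2 electrons in the balanced equation.
Here Q = [Zn^2+(aq)] / [Ni^2+(aq)] = 0.00985 (log Q = −2.007), giving E = +0.51 − (0.0591/2)·(−2.007) = +0.5693 V.
ΔG = −nFE = −(2)(96485)(+0.5693) J/mol = −110 kJ/mol.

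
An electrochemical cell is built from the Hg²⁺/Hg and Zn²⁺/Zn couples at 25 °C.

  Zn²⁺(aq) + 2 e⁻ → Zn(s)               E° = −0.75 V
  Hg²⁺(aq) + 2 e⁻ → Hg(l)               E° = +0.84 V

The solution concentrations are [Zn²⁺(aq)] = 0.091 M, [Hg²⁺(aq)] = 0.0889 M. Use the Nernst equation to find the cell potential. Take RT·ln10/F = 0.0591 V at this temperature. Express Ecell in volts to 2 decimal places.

The Hg²⁺/Hg couple has the more positive E°, so it is the cathode; Zn²⁺/Zn is the anode.
E°cell = +0.84 − (−0.75) = +1.59 V, with n = 2 electrons transferred.
For the overall reaction Hg²⁺(aq) + Zn(s) → Hg(l) + Zn²⁺(aq), Q = [Zn²⁺(aq)] / [Hg²⁺(aq)] = 1.02, giving log Q = 0.010.
E = E° − (0.0591/n)·log Q = +1.59 − (0.0591/2)(0.010) = +1.59 V.

+1.59 V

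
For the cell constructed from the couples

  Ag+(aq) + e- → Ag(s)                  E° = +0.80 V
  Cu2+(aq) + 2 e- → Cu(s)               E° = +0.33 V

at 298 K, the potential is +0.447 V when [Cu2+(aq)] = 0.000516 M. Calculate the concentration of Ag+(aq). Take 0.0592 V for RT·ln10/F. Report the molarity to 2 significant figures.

The Ag⁺/Ag couple has the larger reduction potential, so it is the cathode: E°cell = +0.80 − (+0.33) = +0.47 V and n = 2.
Rearranging E = E° − (0.0592/n)·log Q gives log Q = 2(+0.47 − (+0.447))/0.0592 = 0.777.
For 2 Ag+(aq) + Cu(s) → 2 Ag(s) + Cu2+(aq), the reaction quotient is Q = [Cu2+(aq)] / [Ag+(aq)]^2.
Isolating [Ag+(aq)] in Q = 10^{0.777} yields log [Ag+(aq)] = −2.032, i.e. 0.0093 M.

0.0093 M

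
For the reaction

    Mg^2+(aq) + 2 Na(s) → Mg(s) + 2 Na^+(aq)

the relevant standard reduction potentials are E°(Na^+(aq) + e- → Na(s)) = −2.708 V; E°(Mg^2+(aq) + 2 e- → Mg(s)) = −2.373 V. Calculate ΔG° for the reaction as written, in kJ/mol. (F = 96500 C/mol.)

−64.7 kJ/mol

In the reaction as written Mg^2+(aq) is reduced, so the Mg²⁺/Mg couple is the cathode and Na⁺/Na is the anode.
E°cell = −2.373 − (−2.708) = +0.335 V; balancing electrons gives n = 2.
ΔG° = −nFE°cell = −(2)(96500)(+0.335) J/mol = −64.7 kJ/mol.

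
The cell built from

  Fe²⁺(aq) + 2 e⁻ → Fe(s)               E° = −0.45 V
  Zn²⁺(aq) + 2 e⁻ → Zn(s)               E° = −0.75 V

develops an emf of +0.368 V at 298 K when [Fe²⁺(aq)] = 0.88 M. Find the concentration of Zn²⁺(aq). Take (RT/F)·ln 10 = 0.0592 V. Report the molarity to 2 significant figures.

The Fe²⁺/Fe couple has the larger reduction potential, so it is the cathode: E°cell = −0.45 − (−0.75) = +0.30 V and n = 2.
Since E = E° − (0.0592/n)·log Q, log Q = n(E° − E)/0.0592 = −2.297.
The balanced reaction is Fe²⁺(aq) + Zn(s) → Fe(s) + Zn²⁺(aq), so Q = [Zn²⁺(aq)] / [Fe²⁺(aq)].
Isolating [Zn²⁺(aq)] in Q = 10^{−2.297} yields log [Zn²⁺(aq)] = −2.353, i.e. 0.0044 M.

0.0044 M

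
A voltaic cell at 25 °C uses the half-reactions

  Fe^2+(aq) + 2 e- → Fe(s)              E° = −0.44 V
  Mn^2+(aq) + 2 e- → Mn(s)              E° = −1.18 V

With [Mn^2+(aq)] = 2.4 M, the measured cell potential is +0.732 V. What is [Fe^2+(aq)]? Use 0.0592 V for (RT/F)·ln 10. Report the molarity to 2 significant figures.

The Fe²⁺/Fe couple has the larger reduction potential, so it is the cathode: E°cell = −0.44 − (−1.18) = +0.74 V and n = 2.
Rearranging E = E° − (0.0592/n)·log Q gives log Q = 2(+0.74 − (+0.732))/0.0592 = 0.270.
The balanced reaction is Fe^2+(aq) + Mn(s) → Fe(s) + Mn^2+(aq), so Q = [Mn^2+(aq)] / [Fe^2+(aq)].
Isolating [Fe^2+(aq)] in Q = 10^{0.270} yields log [Fe^2+(aq)] = 0.110, i.e. 1.3 M.

1.3 M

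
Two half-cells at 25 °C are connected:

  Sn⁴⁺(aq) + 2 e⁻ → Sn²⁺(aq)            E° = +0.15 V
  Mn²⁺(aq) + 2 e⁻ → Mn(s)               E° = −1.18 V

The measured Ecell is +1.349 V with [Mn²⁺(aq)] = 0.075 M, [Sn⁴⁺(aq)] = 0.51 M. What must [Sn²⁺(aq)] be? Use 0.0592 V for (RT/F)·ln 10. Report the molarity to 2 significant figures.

1.6 M

With Sn⁴⁺/Sn²⁺ at the cathode and Mn²⁺/Mn at the anode, E°cell = +0.15 − (−1.18) = +1.33 V (n = 2).
Rearranging E = E° − (0.0592/n)·log Q gives log Q = 2(+1.33 − (+1.349))/0.0592 = −0.642.
Balancing electrons gives Sn⁴⁺(aq) + Mn(s) → Sn²⁺(aq) + Mn²⁺(aq); thus Q = ([Sn²⁺(aq)]·[Mn²⁺(aq)]) / [Sn⁴⁺(aq)].
Solving for the unknown gives log [Sn²⁺(aq)] = 0.191, so [Sn²⁺(aq)] ≈ 1.6 M.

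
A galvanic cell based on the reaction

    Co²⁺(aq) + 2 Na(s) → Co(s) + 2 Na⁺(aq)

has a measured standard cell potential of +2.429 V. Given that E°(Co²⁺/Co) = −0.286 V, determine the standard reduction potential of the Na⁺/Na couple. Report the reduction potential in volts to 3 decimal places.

−2.715 V

In the reaction as written the Co²⁺/Co couple is reduced (cathode) and Na⁺/Na is oxidized (anode), so E°cell = E°(Co²⁺/Co) − E°(Na⁺/Na).
E°(Na⁺/Na) = E°(cathode) − E°cell = −0.286 − (+2.429) = −2.715 V.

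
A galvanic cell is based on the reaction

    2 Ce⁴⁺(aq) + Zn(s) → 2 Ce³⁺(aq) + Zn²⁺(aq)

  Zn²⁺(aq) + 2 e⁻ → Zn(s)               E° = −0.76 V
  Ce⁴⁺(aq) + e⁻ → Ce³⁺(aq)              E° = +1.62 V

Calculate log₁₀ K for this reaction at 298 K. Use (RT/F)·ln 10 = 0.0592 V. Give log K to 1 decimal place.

The Ce⁴⁺/Ce³⁺ couple is reduced (cathode); E°cell = +1.62 − (−0.76) = +2.38 V with n = 2.
At equilibrium E = 0, so log K = nE°cell / 0.0592 = (2)(+2.38) / 0.0592 = 80.4.

log K = 80.4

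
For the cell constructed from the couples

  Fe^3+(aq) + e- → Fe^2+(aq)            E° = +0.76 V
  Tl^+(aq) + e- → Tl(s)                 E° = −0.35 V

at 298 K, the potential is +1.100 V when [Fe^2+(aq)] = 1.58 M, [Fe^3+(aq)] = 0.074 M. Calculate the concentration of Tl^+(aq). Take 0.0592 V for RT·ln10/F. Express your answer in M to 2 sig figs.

The Fe³⁺/Fe²⁺ couple has the larger reduction potential, so it is the cathode: E°cell = +0.76 − (−0.35) = +1.11 V and n = 1.
From the Nernst equation, log Q = n(E° − E)/0.0592 = 1·(+1.11 − (+1.100))/0.0592 = 0.169.
Balancing electrons gives Fe^3+(aq) + Tl(s) → Fe^2+(aq) + Tl^+(aq); thus Q = ([Fe^2+(aq)]·[Tl^+(aq)]) / [Fe^3+(aq)].
Solving for the unknown gives log [Tl^+(aq)] = −1.160, so [Tl^+(aq)] ≈ 0.069 M.

0.069 M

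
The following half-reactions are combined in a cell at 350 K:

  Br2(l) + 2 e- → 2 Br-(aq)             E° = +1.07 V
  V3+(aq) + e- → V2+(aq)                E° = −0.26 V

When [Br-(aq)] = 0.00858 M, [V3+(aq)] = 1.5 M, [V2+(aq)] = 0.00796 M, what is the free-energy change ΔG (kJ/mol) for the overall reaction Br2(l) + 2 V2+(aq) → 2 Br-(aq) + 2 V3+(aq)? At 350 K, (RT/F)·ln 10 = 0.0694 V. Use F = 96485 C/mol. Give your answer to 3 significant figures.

With Br₂/Br⁻ reduced at the cathode, E°cell = +1.07 − (−0.26) = +1.33 V and n = 2.
Q = ([Br-(aq)]^2·[V3+(aq)]^2) / [V2+(aq)]^2 = 2.61, so log Q = 0.417 and E = +1.33 − (0.0694/2)(0.417) = +1.3155 V.
ΔG = −nFE = −(2)(96485)(+1.3155) J/mol = −254 kJ/mol.

−254 kJ/mol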